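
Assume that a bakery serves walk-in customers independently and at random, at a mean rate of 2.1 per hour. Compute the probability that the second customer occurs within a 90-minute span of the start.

Over the interval, μ = 2.1 × 1.5 = 3.15 (a 90-minute span = 1.5 hours).
The second arrival falls in the interval iff at least 2 events occur there: P(S_2 ≤ t) = P(N ≥ 2) = 1 − P(N ≤ 1) ≈ 0.8222.

0.8222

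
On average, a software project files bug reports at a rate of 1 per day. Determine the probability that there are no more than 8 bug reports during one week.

Over the interval, μ = 1 × 7 = 7 (a week = 7 days).
P(N ≤ 8) = Σ_{j=0}^{8} e^(−μ) μ^j/j! ≈ 0.7291.

0.7291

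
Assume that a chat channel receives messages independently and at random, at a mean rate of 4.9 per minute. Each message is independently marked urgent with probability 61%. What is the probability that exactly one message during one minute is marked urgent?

0.1505

Thinning: the messages that are marked urgent themselves form a Poisson process with rate 0.61 × 4.9 = 2.989 per minute.
So μ = 2.989.
P(N = 1) = e^(−2.989) · 2.989^1/1! ≈ 0.1505.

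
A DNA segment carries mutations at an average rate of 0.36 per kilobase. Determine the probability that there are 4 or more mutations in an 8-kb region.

Over the interval, μ = 0.36 × 8 = 2.88 (an 8-kb region = 8 kilobases).
P(N ≥ 4) = 1 − P(N ≤ 3) = 1 − Σ_{j=0}^{3} e^(−μ) μ^j/j! ≈ 0.3259.

0.3259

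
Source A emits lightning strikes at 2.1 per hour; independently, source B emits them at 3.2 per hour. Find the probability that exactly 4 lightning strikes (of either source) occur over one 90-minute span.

0.0587

Independent Poisson processes superpose: combined rate λ = 2.1 + 3.2 = 5.3 per hour.
Over the interval, μ = 5.3 × 1.5 = 7.95 (a 90-minute span = 1.5 hours).
P(N = 4) = e^(−7.95) · 7.95^4/4! ≈ 0.0587.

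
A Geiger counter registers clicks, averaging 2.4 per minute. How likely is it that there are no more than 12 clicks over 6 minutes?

0.3203

Over the interval, μ = 2.4 × 6 = 14.4 (6 minutes).
P(N ≤ 12) = Σ_{j=0}^{12} e^(−μ) μ^j/j! ≈ 0.3203.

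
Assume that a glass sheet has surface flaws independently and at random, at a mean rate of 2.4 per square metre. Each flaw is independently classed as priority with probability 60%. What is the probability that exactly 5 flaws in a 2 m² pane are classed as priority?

0.0927

Thinning: the flaws that are classed as priority themselves form a Poisson process with rate 0.6 × 2.4 = 1.44 per square metre.
Over the interval, μ = 1.44 × 2 = 2.88 (a 2 m² pane = 2 square metres).
P(N = 5) = e^(−2.88) · 2.88^5/5! ≈ 0.0927.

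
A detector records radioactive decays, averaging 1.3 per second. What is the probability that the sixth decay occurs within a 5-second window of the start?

0.6310

Over the interval, μ = 1.3 × 5 = 6.5 (a 5-second window = 5 seconds).
The sixth arrival falls in the interval iff at least 6 events occur there: P(S_6 ≤ t) = P(N ≥ 6) = 1 − P(N ≤ 5) ≈ 0.6310.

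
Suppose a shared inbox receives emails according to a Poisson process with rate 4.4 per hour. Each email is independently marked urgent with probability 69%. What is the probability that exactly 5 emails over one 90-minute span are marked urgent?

0.1718

Thinning: the emails that are marked urgent themselves form a Poisson process with rate 0.69 × 4.4 = 3.036 per hour.
Over the interval, μ = 3.036 × 1.5 = 4.554 (a 90-minute span = 1.5 hours).
P(N = 5) = e^(−4.554) · 4.554^5/5! ≈ 0.1718.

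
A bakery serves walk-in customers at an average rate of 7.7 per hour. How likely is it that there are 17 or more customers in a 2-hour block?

Over the interval, μ = 7.7 × 2 = 15.4 (a 2-hour block = 2 hours).
P(N ≥ 17) = 1 − P(N ≤ 16) = 1 − Σ_{j=0}^{16} e^(−μ) μ^j/j! ≈ 0.3747.

0.3747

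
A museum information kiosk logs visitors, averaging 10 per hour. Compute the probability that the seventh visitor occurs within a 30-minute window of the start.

0.2378

Over the interval, μ = 10 × 0.5 = 5 (a 30-minute window = 0.5 hours).
The seventh arrival falls in the interval iff at least 7 events occur there: P(S_7 ≤ t) = P(N ≥ 7) = 1 − P(N ≤ 6) ≈ 0.2378.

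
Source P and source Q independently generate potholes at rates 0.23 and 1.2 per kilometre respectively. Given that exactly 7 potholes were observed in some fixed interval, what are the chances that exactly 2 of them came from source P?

Given the total, each event is independently from source P with probability p = λ_P/(λ_P+λ_Q) = 0.23/1.43 ≈ 0.1608.
So K ~ Binomial(7, 0.23/1.43): P(K = 2) = C(7,2) · (0.23/1.43)^2 · (1.2/1.43)^5 ≈ 0.2261.

0.2261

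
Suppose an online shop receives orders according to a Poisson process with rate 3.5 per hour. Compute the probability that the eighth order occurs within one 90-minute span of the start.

Over the interval, μ = 3.5 × 1.5 = 5.25 (a 90-minute span = 1.5 hours).
The eighth arrival falls in the interval iff at least 8 events occur there: P(S_8 ≤ t) = P(N ≥ 8) = 1 − P(N ≤ 7) ≈ 0.1608.

0.1608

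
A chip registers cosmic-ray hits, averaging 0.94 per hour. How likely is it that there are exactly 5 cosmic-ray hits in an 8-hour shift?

Over the interval, μ = 0.94 × 8 = 7.52 (an 8-hour shift = 8 hours).
P(N = 5) = e^(−μ) μ^5/5! = e^(−7.52) · 7.52^5/120 ≈ 0.1086.

0.1086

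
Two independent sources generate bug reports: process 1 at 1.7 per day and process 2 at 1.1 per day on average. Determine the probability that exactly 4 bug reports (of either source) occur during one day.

Independent Poisson processes superpose: combined rate λ = 1.7 + 1.1 = 2.8 per day.
So μ = 2.8.
P(N = 4) = e^(−2.8) · 2.8^4/4! ≈ 0.1557.

0.1557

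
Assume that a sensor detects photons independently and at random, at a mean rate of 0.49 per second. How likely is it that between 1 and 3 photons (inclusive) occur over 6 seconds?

0.6078

Over the interval, μ = 0.49 × 6 = 2.94 (6 seconds).
P(1 ≤ N ≤ 3) = Σ_{j=1}^{3} e^(−2.94) · 2.94^j/j! ≈ 0.6078.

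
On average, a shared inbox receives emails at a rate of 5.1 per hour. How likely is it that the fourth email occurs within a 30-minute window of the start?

0.2532

Over the interval, μ = 5.1 × 0.5 = 2.55 (a 30-minute window = 0.5 hours).
The fourth arrival falls in the interval iff at least 4 events occur there: P(S_4 ≤ t) = P(N ≥ 4) = 1 − P(N ≤ 3) ≈ 0.2532.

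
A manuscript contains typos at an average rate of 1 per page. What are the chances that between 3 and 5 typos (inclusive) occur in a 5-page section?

Over the interval, μ = 1 × 5 = 5 (a 5-page section = 5 pages).
P(3 ≤ N ≤ 5) = Σ_{j=3}^{5} e^(−5) · 5^j/j! ≈ 0.4913.

0.4913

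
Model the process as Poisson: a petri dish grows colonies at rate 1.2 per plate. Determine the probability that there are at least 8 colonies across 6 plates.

Over the interval, μ = 1.2 × 6 = 7.2 (6 plates).
P(N ≥ 8) = 1 − P(N ≤ 7) = 1 − Σ_{j=0}^{7} e^(−μ) μ^j/j! ≈ 0.4311.

0.4311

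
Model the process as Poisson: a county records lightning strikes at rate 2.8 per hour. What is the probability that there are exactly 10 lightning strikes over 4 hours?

Over the interval, μ = 2.8 × 4 = 11.2 (4 hours).
P(N = 10) = e^(−μ) μ^10/10! = e^(−11.2) · 11.2^10/3628800 ≈ 0.1170.

0.1170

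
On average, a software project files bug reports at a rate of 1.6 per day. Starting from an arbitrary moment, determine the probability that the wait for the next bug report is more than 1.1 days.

0.1720

The wait for the next event is exponential with rate λ = 1.6 per day.
P(T > 1.1) = e^(−λt) = e^(−1.6 × 1.1) = e^(−1.76) ≈ 0.1720.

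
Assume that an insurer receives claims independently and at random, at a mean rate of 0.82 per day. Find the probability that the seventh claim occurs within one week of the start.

Over the interval, μ = 0.82 × 7 = 5.74 (a week = 7 days).
The seventh arrival falls in the interval iff at least 7 events occur there: P(S_7 ≤ t) = P(N ≥ 7) = 1 − P(N ≤ 6) ≈ 0.3520.

0.3520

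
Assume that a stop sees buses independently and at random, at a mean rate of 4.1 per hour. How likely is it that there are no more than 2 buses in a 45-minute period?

0.4066

Over the interval, μ = 4.1 × 0.75 = 3.075 (a 45-minute period = 0.75 hours).
P(N ≤ 2) = Σ_{j=0}^{2} e^(−μ) μ^j/j! ≈ 0.4066.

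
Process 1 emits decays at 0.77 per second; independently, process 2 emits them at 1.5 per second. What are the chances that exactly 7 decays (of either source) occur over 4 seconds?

Independent Poisson processes superpose: combined rate λ = 0.77 + 1.5 = 2.27 per second.
Over the interval, μ = 2.27 × 4 = 9.08 (4 seconds).
P(N = 7) = e^(−9.08) · 9.08^7/7! ≈ 0.1150.

0.1150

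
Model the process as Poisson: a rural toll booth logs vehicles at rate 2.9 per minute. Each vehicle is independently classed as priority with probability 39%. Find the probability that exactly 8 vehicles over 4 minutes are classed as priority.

Thinning: the vehicles that are classed as priority themselves form a Poisson process with rate 0.39 × 2.9 = 1.131 per minute.
Over the interval, μ = 1.131 × 4 = 4.524 (4 minutes).
P(N = 8) = e^(−4.524) · 4.524^8/8! ≈ 0.0472.

0.0472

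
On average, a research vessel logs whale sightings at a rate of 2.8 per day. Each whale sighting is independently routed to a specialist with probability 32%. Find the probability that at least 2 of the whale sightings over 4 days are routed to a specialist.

Thinning: the whale sightings that are routed to a specialist themselves form a Poisson process with rate 0.32 × 2.8 = 0.896 per day.
Over the interval, μ = 0.896 × 4 = 3.584 (4 days).
P(N ≥ 2) = 1 − P(N ≤ 1) ≈ 0.8727.

0.8727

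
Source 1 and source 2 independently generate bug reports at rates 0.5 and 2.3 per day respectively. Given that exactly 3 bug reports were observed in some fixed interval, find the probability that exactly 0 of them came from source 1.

0.5543

Given the total, each event is independently from source 1 with probability p = λ_1/(λ_1+λ_2) = 0.5/2.8 ≈ 0.1786.
So K ~ Binomial(3, 0.5/2.8): P(K = 0) = C(3,0) · (0.5/2.8)^0 · (2.3/2.8)^3 ≈ 0.5543.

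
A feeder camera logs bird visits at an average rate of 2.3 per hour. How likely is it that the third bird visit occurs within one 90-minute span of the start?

Over the interval, μ = 2.3 × 1.5 = 3.45 (a 90-minute span = 1.5 hours).
The third arrival falls in the interval iff at least 3 events occur there: P(S_3 ≤ t) = P(N ≥ 3) = 1 − P(N ≤ 2) ≈ 0.6698.

0.6698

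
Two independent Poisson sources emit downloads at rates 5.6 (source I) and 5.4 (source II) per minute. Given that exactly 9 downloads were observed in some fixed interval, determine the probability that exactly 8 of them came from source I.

Given the total, each event is independently from source I with probability p = λ_I/(λ_I+λ_II) = 5.6/11 ≈ 0.5091.
So K ~ Binomial(9, 5.6/11): P(K = 8) = C(9,8) · (5.6/11)^8 · (5.4/11)^1 ≈ 0.0199.

0.0199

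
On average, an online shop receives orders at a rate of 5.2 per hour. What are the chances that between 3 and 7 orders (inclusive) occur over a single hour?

0.7361

With mean μ = 5.2 per hour,
P(3 ≤ N ≤ 7) = Σ_{j=3}^{7} e^(−5.2) · 5.2^j/j! ≈ 0.7361.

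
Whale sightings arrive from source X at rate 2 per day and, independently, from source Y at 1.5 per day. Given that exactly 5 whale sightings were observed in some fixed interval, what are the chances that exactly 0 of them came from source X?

Given the total, each event is independently from source X with probability p = λ_X/(λ_X+λ_Y) = 2/3.5 ≈ 0.5714.
So K ~ Binomial(5, 2/3.5): P(K = 0) = C(5,0) · (2/3.5)^0 · (1.5/3.5)^5 ≈ 0.0145.

0.0145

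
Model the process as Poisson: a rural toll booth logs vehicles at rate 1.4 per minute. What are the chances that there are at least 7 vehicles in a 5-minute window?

Over the interval, μ = 1.4 × 5 = 7 (a 5-minute window = 5 minutes).
P(N ≥ 7) = 1 − P(N ≤ 6) = 1 − Σ_{j=0}^{6} e^(−μ) μ^j/j! ≈ 0.5503.

0.5503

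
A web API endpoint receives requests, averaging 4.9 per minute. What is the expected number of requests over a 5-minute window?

E[N] = λt = 4.9 × 5 = 24.5 (a 5-minute window = 5 minutes).

24.5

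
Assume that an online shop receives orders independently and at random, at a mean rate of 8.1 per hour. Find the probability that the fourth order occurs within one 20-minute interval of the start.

Over the interval, μ = 8.1 × 1/3 = 2.7 (a 20-minute interval = 1/3 hours).
The fourth arrival falls in the interval iff at least 4 events occur there: P(S_4 ≤ t) = P(N ≥ 4) = 1 − P(N ≤ 3) ≈ 0.2859.

0.2859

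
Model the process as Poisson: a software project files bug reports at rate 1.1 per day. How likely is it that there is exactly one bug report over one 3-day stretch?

Over the interval, μ = 1.1 × 3 = 3.3 (a 3-day stretch = 3 days).
P(N = 1) = e^(−μ) μ^1/1! = e^(−3.3) · 3.3^1/1 ≈ 0.1217.

0.1217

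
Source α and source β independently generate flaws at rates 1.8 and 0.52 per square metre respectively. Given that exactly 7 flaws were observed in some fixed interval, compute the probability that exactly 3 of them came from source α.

0.0413

Given the total, each event is independently from source α with probability p = λ_α/(λ_α+λ_β) = 1.8/2.32 ≈ 0.7759.
So K ~ Binomial(7, 1.8/2.32): P(K = 3) = C(7,3) · (1.8/2.32)^3 · (0.52/2.32)^4 ≈ 0.0413.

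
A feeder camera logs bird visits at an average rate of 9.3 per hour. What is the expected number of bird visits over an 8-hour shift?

74.4

E[N] = λt = 9.3 × 8 = 74.4 (an 8-hour shift = 8 hours).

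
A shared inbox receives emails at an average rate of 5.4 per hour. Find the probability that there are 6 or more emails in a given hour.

With mean μ = 5.4 per hour,
P(N ≥ 6) = 1 − P(N ≤ 5) = 1 − Σ_{j=0}^{5} e^(−μ) μ^j/j! ≈ 0.4539.

0.4539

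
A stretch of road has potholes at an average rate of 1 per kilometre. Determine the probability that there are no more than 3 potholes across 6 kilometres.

Over the interval, μ = 1 × 6 = 6 (6 kilometres).
P(N ≤ 3) = Σ_{j=0}^{3} e^(−μ) μ^j/j! ≈ 0.1512.

0.1512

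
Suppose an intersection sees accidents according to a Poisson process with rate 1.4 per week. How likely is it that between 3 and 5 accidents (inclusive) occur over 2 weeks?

Over the interval, μ = 1.4 × 2 = 2.8 (2 weeks).
P(3 ≤ N ≤ 5) = Σ_{j=3}^{5} e^(−2.8) · 2.8^j/j! ≈ 0.4654.

0.4654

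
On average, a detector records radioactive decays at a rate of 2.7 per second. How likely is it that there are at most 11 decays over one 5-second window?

Over the interval, μ = 2.7 × 5 = 13.5 (a 5-second window = 5 seconds).
P(N ≤ 11) = Σ_{j=0}^{11} e^(−μ) μ^j/j! ≈ 0.3045.

0.3045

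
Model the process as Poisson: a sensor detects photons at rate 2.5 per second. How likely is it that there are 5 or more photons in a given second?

With mean μ = 2.5 per second,
P(N ≥ 5) = 1 − P(N ≤ 4) = 1 − Σ_{j=0}^{4} e^(−μ) μ^j/j! ≈ 0.1088.

0.1088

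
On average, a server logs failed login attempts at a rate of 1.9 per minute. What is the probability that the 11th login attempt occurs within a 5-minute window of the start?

Over the interval, μ = 1.9 × 5 = 9.5 (a 5-minute window = 5 minutes).
The 11th arrival falls in the interval iff at least 11 events occur there: P(S_11 ≤ t) = P(N ≥ 11) = 1 − P(N ≤ 10) ≈ 0.3547.

0.3547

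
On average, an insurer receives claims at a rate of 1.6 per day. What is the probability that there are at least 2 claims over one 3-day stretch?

0.9523

Over the interval, μ = 1.6 × 3 = 4.8 (a 3-day stretch = 3 days).
P(N ≥ 2) = 1 − P(N ≤ 1) = 1 − Σ_{j=0}^{1} e^(−μ) μ^j/j! ≈ 0.9523.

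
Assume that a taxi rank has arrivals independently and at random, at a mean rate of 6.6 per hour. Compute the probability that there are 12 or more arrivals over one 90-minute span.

Over the interval, μ = 6.6 × 1.5 = 9.9 (a 90-minute span = 1.5 hours).
P(N ≥ 12) = 1 − P(N ≤ 11) = 1 − Σ_{j=0}^{11} e^(−μ) μ^j/j! ≈ 0.2919.

0.2919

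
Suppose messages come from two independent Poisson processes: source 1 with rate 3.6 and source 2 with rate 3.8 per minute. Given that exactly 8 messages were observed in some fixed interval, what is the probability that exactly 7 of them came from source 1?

0.0265

Given the total, each event is independently from source 1 with probability p = λ_1/(λ_1+λ_2) = 3.6/7.4 ≈ 0.4865.
So K ~ Binomial(8, 3.6/7.4): P(K = 7) = C(8,7) · (3.6/7.4)^7 · (3.8/7.4)^1 ≈ 0.0265.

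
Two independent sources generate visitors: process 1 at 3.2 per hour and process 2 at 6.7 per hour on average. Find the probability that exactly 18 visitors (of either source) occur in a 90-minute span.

Independent Poisson processes superpose: combined rate λ = 3.2 + 6.7 = 9.9 per hour.
Over the interval, μ = 9.9 × 1.5 = 14.85 (a 90-minute span = 1.5 hours).
P(N = 18) = e^(−14.85) · 14.85^18/18! ≈ 0.0685.

0.0685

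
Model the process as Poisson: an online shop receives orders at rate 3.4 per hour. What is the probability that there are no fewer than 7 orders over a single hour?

0.0579

With mean μ = 3.4 per hour,
P(N ≥ 7) = 1 − P(N ≤ 6) = 1 − Σ_{j=0}^{6} e^(−μ) μ^j/j! ≈ 0.0579.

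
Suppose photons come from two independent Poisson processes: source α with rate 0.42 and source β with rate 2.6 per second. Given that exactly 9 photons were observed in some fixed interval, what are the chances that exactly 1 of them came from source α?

Given the total, each event is independently from source α with probability p = λ_α/(λ_α+λ_β) = 0.42/3.02 ≈ 0.1391.
So K ~ Binomial(9, 0.42/3.02): P(K = 1) = C(9,1) · (0.42/3.02)^1 · (2.6/3.02)^8 ≈ 0.3778.

0.3778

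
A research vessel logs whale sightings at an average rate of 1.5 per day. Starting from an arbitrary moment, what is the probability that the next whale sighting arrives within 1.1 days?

Inter-arrival times are exponential with rate λ = 1.5 per day.
P(T ≤ 1.1) = 1 − e^(−λt) = 1 − e^(−1.5 × 1.1) = 1 − e^(−1.65) ≈ 0.8080.

0.8080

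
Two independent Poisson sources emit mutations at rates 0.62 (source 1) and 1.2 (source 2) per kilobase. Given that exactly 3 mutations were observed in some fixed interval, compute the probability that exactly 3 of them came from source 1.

0.0395

Given the total, each event is independently from source 1 with probability p = λ_1/(λ_1+λ_2) = 0.62/1.82 ≈ 0.3407.
So K ~ Binomial(3, 0.62/1.82): P(K = 3) = C(3,3) · (0.62/1.82)^3 · (1.2/1.82)^0 ≈ 0.0395.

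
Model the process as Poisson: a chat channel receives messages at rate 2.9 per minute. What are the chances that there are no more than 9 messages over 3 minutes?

Over the interval, μ = 2.9 × 3 = 8.7 (3 minutes).
P(N ≤ 9) = Σ_{j=0}^{9} e^(−μ) μ^j/j! ≈ 0.6269.

0.6269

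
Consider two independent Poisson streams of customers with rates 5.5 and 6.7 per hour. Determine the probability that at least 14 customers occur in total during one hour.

0.3397

Independent Poisson processes superpose: combined rate λ = 5.5 + 6.7 = 12.2 per hour.
So μ = 12.2.
P(N ≥ 14) = 1 − P(N ≤ 13) ≈ 0.3397.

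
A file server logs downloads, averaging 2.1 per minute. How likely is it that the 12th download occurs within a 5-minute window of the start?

Over the interval, μ = 2.1 × 5 = 10.5 (a 5-minute window = 5 minutes).
The 12th arrival falls in the interval iff at least 12 events occur there: P(S_12 ≤ t) = P(N ≥ 12) = 1 − P(N ≤ 11) ≈ 0.3613.

0.3613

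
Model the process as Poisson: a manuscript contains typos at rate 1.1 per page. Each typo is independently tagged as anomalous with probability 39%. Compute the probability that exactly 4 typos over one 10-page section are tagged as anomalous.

0.1934

Thinning: the typos that are tagged as anomalous themselves form a Poisson process with rate 0.39 × 1.1 = 0.429 per page.
Over the interval, μ = 0.429 × 10 = 4.29 (a 10-page section = 10 pages).
P(N = 4) = e^(−4.29) · 4.29^4/4! ≈ 0.1934.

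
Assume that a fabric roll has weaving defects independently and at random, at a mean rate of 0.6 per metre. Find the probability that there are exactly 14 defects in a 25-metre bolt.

0.1024

Over the interval, μ = 0.6 × 25 = 15 (a 25-metre bolt = 25 metres).
P(N = 14) = e^(−μ) μ^14/14! = e^(−15) · 15^14/87178291200 ≈ 0.1024.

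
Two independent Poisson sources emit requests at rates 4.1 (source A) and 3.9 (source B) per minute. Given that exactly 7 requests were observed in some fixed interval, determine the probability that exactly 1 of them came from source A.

Given the total, each event is independently from source A with probability p = λ_A/(λ_A+λ_B) = 4.1/8 = 0.5125.
So K ~ Binomial(7, 4.1/8): P(K = 1) = C(7,1) · (4.1/8)^1 · (3.9/8)^6 ≈ 0.0482.

0.0482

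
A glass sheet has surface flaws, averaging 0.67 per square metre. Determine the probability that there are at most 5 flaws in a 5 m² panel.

Over the interval, μ = 0.67 × 5 = 3.35 (a 5 m² panel = 5 square metres).
P(N ≤ 5) = Σ_{j=0}^{5} e^(−μ) μ^j/j! ≈ 0.8768.

0.8768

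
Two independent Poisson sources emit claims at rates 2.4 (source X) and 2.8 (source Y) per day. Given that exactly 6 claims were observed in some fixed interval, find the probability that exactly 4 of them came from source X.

0.1973

Given the total, each event is independently from source X with probability p = λ_X/(λ_X+λ_Y) = 2.4/5.2 ≈ 0.4615.
So K ~ Binomial(6, 2.4/5.2): P(K = 4) = C(6,4) · (2.4/5.2)^4 · (2.8/5.2)^2 ≈ 0.1973.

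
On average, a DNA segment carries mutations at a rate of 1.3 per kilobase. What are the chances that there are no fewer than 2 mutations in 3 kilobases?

Over the interval, μ = 1.3 × 3 = 3.9 (3 kilobases).
P(N ≥ 2) = 1 − P(N ≤ 1) = 1 − Σ_{j=0}^{1} e^(−μ) μ^j/j! ≈ 0.9008.

0.9008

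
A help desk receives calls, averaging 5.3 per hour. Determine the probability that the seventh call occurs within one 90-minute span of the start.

0.6805

Over the interval, μ = 5.3 × 1.5 = 7.95 (a 90-minute span = 1.5 hours).
The seventh arrival falls in the interval iff at least 7 events occur there: P(S_7 ≤ t) = P(N ≥ 7) = 1 − P(N ≤ 6) ≈ 0.6805.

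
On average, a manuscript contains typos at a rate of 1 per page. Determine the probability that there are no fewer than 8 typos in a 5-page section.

0.1334

Over the interval, μ = 1 × 5 = 5 (a 5-page section = 5 pages).
P(N ≥ 8) = 1 − P(N ≤ 7) = 1 − Σ_{j=0}^{7} e^(−μ) μ^j/j! ≈ 0.1334.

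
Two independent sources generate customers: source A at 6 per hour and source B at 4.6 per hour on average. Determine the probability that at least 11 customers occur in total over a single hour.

0.4916

Independent Poisson processes superpose: combined rate λ = 6 + 4.6 = 10.6 per hour.
So μ = 10.6.
P(N ≥ 11) = 1 − P(N ≤ 10) ≈ 0.4916.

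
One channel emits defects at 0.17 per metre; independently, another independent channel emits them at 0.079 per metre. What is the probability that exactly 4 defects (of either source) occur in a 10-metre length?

Independent Poisson processes superpose: combined rate λ = 0.17 + 0.079 = 0.249 per metre.
Over the interval, μ = 0.249 × 10 = 2.49 (a 10-metre length = 10 metres).
P(N = 4) = e^(−2.49) · 2.49^4/4! ≈ 0.1328.

0.1328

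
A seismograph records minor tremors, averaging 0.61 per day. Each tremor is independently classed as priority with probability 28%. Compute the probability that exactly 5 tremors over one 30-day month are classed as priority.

Thinning: the tremors that are classed as priority themselves form a Poisson process with rate 0.28 × 0.61 = 0.1708 per day.
Over the interval, μ = 0.1708 × 30 = 5.124 (a 30-day month = 30 days).
P(N = 5) = e^(−5.124) · 5.124^5/5! ≈ 0.1752.

0.1752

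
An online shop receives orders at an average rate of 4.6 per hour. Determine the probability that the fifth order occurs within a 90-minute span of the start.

0.8177

Over the interval, μ = 4.6 × 1.5 = 6.9 (a 90-minute span = 1.5 hours).
The fifth arrival falls in the interval iff at least 5 events occur there: P(S_5 ≤ t) = P(N ≥ 5) = 1 − P(N ≤ 4) ≈ 0.8177.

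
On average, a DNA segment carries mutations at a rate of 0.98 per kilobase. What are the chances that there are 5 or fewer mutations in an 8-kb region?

Over the interval, μ = 0.98 × 8 = 7.84 (an 8-kb region = 8 kilobases).
P(N ≤ 5) = Σ_{j=0}^{5} e^(−μ) μ^j/j! ≈ 0.2063.

0.2063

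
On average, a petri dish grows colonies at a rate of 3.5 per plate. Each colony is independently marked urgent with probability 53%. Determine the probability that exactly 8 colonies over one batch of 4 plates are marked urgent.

Thinning: the colonies that are marked urgent themselves form a Poisson process with rate 0.53 × 3.5 = 1.855 per plate.
Over the interval, μ = 1.855 × 4 = 7.42 (a batch of 4 plates = 4 plates).
P(N = 8) = e^(−7.42) · 7.42^8/8! ≈ 0.1365.

0.1365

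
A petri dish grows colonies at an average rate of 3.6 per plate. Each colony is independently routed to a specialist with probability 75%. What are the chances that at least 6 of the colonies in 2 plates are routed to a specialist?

Thinning: the colonies that are routed to a specialist themselves form a Poisson process with rate 0.75 × 3.6 = 2.7 per plate.
Over the interval, μ = 2.7 × 2 = 5.4 (2 plates).
P(N ≥ 6) = 1 − P(N ≤ 5) ≈ 0.4539.

0.4539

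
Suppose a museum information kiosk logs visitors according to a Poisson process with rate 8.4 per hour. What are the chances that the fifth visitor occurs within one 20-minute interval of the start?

0.1523

Over the interval, μ = 8.4 × 1/3 = 2.8 (a 20-minute interval = 1/3 hours).
The fifth arrival falls in the interval iff at least 5 events occur there: P(S_5 ≤ t) = P(N ≥ 5) = 1 − P(N ≤ 4) ≈ 0.1523.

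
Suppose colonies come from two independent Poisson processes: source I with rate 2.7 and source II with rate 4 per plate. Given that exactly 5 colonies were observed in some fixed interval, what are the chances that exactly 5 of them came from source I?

Given the total, each event is independently from source I with probability p = λ_I/(λ_I+λ_II) = 2.7/6.7 ≈ 0.4030.
So K ~ Binomial(5, 2.7/6.7): P(K = 5) = C(5,5) · (2.7/6.7)^5 · (4/6.7)^0 ≈ 0.0106.

0.0106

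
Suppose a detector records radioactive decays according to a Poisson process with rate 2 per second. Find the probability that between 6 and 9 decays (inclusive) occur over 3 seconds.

0.4704

Over the interval, μ = 2 × 3 = 6 (3 seconds).
P(6 ≤ N ≤ 9) = Σ_{j=6}^{9} e^(−6) · 6^j/j! ≈ 0.4704.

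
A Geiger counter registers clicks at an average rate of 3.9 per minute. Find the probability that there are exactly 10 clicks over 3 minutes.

0.1099

Over the interval, μ = 3.9 × 3 = 11.7 (3 minutes).
P(N = 10) = e^(−μ) μ^10/10! = e^(−11.7) · 11.7^10/3628800 ≈ 0.1099.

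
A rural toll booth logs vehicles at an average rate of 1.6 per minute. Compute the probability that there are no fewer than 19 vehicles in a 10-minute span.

Over the interval, μ = 1.6 × 10 = 16 (a 10-minute span = 10 minutes).
P(N ≥ 19) = 1 − P(N ≤ 18) = 1 − Σ_{j=0}^{18} e^(−μ) μ^j/j! ≈ 0.2577.

0.2577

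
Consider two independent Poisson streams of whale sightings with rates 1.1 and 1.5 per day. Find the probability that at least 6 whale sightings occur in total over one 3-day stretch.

0.7897

Independent Poisson processes superpose: combined rate λ = 1.1 + 1.5 = 2.6 per day.
Over the interval, μ = 2.6 × 3 = 7.8 (a 3-day stretch = 3 days).
P(N ≥ 6) = 1 − P(N ≤ 5) ≈ 0.7897.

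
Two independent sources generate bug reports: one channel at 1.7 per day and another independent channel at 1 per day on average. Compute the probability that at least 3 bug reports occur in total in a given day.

0.5064

Independent Poisson processes superpose: combined rate λ = 1.7 + 1 = 2.7 per day.
So μ = 2.7.
P(N ≥ 3) = 1 − P(N ≤ 2) ≈ 0.5064.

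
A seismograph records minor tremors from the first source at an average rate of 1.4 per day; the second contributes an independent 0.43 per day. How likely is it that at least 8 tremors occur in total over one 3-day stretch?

Independent Poisson processes superpose: combined rate λ = 1.4 + 0.43 = 1.83 per day.
Over the interval, μ = 1.83 × 3 = 5.49 (a 3-day stretch = 3 days).
P(N ≥ 8) = 1 − P(N ≤ 7) ≈ 0.1893.

0.1893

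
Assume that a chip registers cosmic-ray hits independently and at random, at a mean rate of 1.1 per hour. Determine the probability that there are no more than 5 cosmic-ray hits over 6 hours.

Over the interval, μ = 1.1 × 6 = 6.6 (6 hours).
P(N ≤ 5) = Σ_{j=0}^{5} e^(−μ) μ^j/j! ≈ 0.3547.

0.3547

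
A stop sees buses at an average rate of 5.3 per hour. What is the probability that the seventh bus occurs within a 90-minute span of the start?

Over the interval, μ = 5.3 × 1.5 = 7.95 (a 90-minute span = 1.5 hours).
The seventh arrival falls in the interval iff at least 7 events occur there: P(S_7 ≤ t) = P(N ≥ 7) = 1 − P(N ≤ 6) ≈ 0.6805.

0.6805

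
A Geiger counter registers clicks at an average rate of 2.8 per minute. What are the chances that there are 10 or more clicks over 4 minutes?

0.6808

Over the interval, μ = 2.8 × 4 = 11.2 (4 minutes).
P(N ≥ 10) = 1 − P(N ≤ 9) = 1 − Σ_{j=0}^{9} e^(−μ) μ^j/j! ≈ 0.6808.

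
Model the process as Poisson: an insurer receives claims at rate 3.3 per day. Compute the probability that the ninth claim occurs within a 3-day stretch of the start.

Over the interval, μ = 3.3 × 3 = 9.9 (a 3-day stretch = 3 days).
The ninth arrival falls in the interval iff at least 9 events occur there: P(S_9 ≤ t) = P(N ≥ 9) = 1 − P(N ≤ 8) ≈ 0.6558.

0.6558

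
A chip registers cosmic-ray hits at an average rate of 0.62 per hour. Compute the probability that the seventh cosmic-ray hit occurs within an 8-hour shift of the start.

0.2320

Over the interval, μ = 0.62 × 8 = 4.96 (an 8-hour shift = 8 hours).
The seventh arrival falls in the interval iff at least 7 events occur there: P(S_7 ≤ t) = P(N ≥ 7) = 1 − P(N ≤ 6) ≈ 0.2320.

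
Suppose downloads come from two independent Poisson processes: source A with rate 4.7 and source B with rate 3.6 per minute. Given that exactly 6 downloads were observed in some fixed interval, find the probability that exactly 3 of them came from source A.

Given the total, each event is independently from source A with probability p = λ_A/(λ_A+λ_B) = 4.7/8.3 ≈ 0.5663.
So K ~ Binomial(6, 4.7/8.3): P(K = 3) = C(6,3) · (4.7/8.3)^3 · (3.6/8.3)^3 ≈ 0.2963.

0.2963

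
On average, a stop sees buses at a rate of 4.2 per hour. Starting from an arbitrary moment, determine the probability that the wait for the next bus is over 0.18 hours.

The wait for the next event is exponential with rate λ = 4.2 per hour.
P(T > 0.18) = e^(−λt) = e^(−4.2 × 0.18) = e^(−0.756) ≈ 0.4695.

0.4695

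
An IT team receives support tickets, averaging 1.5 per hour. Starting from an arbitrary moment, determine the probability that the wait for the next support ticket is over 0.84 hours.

0.2837

The wait for the next event is exponential with rate λ = 1.5 per hour.
P(T > 0.84) = e^(−λt) = e^(−1.5 × 0.84) = e^(−1.26) ≈ 0.2837.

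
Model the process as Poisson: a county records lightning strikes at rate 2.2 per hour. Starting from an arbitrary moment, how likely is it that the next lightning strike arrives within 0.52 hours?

0.6815

Inter-arrival times are exponential with rate λ = 2.2 per hour.
P(T ≤ 0.52) = 1 − e^(−λt) = 1 − e^(−2.2 × 0.52) = 1 − e^(−1.144) ≈ 0.6815.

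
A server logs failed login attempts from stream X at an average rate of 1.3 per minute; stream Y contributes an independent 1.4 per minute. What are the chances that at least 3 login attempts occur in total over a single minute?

0.5064

Independent Poisson processes superpose: combined rate λ = 1.3 + 1.4 = 2.7 per minute.
So μ = 2.7.
P(N ≥ 3) = 1 − P(N ≤ 2) ≈ 0.5064.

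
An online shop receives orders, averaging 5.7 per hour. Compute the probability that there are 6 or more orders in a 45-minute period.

0.2592

Over the interval, μ = 5.7 × 0.75 = 4.275 (a 45-minute period = 0.75 hours).
P(N ≥ 6) = 1 − P(N ≤ 5) = 1 − Σ_{j=0}^{5} e^(−μ) μ^j/j! ≈ 0.2592.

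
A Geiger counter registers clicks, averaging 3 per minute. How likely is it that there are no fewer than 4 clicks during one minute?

0.3528

With mean μ = 3 per minute,
P(N ≥ 4) = 1 − P(N ≤ 3) = 1 − Σ_{j=0}^{3} e^(−μ) μ^j/j! ≈ 0.3528.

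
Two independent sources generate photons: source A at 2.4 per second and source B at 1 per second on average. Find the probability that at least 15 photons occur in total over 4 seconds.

Independent Poisson processes superpose: combined rate λ = 2.4 + 1 = 3.4 per second.
Over the interval, μ = 3.4 × 4 = 13.6 (4 seconds).
P(N ≥ 15) = 1 − P(N ≤ 14) ≈ 0.3872.

0.3872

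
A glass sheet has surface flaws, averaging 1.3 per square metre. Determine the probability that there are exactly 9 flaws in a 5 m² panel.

Over the interval, μ = 1.3 × 5 = 6.5 (a 5 m² panel = 5 square metres).
P(N = 9) = e^(−μ) μ^9/9! = e^(−6.5) · 6.5^9/362880 ≈ 0.0858.

0.0858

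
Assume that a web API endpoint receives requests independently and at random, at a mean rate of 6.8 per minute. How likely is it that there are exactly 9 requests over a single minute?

With mean μ = 6.8 per minute,
P(N = 9) = e^(−μ) μ^9/9! = e^(−6.8) · 6.8^9/362880 ≈ 0.0954.

0.0954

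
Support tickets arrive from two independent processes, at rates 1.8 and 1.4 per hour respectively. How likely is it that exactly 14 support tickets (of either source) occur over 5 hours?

Independent Poisson processes superpose: combined rate λ = 1.8 + 1.4 = 3.2 per hour.
Over the interval, μ = 3.2 × 5 = 16 (5 hours).
P(N = 14) = e^(−16) · 16^14/14! ≈ 0.0930.

0.0930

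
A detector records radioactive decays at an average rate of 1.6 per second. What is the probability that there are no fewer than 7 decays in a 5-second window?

0.6866

Over the interval, μ = 1.6 × 5 = 8 (a 5-second window = 5 seconds).
P(N ≥ 7) = 1 − P(N ≤ 6) = 1 − Σ_{j=0}^{6} e^(−μ) μ^j/j! ≈ 0.6866.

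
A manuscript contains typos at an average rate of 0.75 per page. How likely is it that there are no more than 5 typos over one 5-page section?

0.8229

Over the interval, μ = 0.75 × 5 = 3.75 (a 5-page section = 5 pages).
P(N ≤ 5) = Σ_{j=0}^{5} e^(−μ) μ^j/j! ≈ 0.8229.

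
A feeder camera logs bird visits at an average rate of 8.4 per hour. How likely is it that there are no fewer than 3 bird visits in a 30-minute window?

0.7898

Over the interval, μ = 8.4 × 0.5 = 4.2 (a 30-minute window = 0.5 hours).
P(N ≥ 3) = 1 − P(N ≤ 2) = 1 − Σ_{j=0}^{2} e^(−μ) μ^j/j! ≈ 0.7898.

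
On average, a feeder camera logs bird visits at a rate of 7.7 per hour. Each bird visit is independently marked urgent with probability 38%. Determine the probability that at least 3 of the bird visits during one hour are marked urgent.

Thinning: the bird visits that are marked urgent themselves form a Poisson process with rate 0.38 × 7.7 = 2.926 per hour.
So μ = 2.926.
P(N ≥ 3) = 1 − P(N ≤ 2) ≈ 0.5600.

0.5600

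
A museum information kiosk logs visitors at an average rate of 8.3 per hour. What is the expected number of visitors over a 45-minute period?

E[N] = λt = 8.3 × 0.75 = 6.225 (a 45-minute period = 0.75 hours).

6.225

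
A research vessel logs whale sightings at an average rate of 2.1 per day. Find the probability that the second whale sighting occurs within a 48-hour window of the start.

Over the interval, μ = 2.1 × 2 = 4.2 (a 48-hour window = 2 days).
The second arrival falls in the interval iff at least 2 events occur there: P(S_2 ≤ t) = P(N ≥ 2) = 1 − P(N ≤ 1) ≈ 0.9220.

0.9220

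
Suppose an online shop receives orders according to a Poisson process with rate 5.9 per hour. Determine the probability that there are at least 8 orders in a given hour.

0.2424

With mean μ = 5.9 per hour,
P(N ≥ 8) = 1 − P(N ≤ 7) = 1 − Σ_{j=0}^{7} e^(−μ) μ^j/j! ≈ 0.2424.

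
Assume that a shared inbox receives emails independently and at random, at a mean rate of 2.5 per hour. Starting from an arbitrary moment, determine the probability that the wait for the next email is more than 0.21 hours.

0.5916

The wait for the next event is exponential with rate λ = 2.5 per hour.
P(T > 0.21) = e^(−λt) = e^(−2.5 × 0.21) = e^(−0.525) ≈ 0.5916.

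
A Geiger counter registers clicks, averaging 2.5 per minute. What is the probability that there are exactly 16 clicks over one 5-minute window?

Over the interval, μ = 2.5 × 5 = 12.5 (a 5-minute window = 5 minutes).
P(N = 16) = e^(−μ) μ^16/16! = e^(−12.5) · 12.5^16/20922789888000 ≈ 0.0633.

0.0633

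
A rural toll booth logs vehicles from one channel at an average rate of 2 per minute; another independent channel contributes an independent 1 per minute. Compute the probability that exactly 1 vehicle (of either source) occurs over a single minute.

0.1494

Independent Poisson processes superpose: combined rate λ = 2 + 1 = 3 per minute.
So μ = 3.
P(N = 1) = e^(−3) · 3^1/1! ≈ 0.1494.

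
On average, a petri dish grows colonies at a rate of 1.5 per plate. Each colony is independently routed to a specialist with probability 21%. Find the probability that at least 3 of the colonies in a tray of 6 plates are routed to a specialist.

Thinning: the colonies that are routed to a specialist themselves form a Poisson process with rate 0.21 × 1.5 = 0.315 per plate.
Over the interval, μ = 0.315 × 6 = 1.89 (a tray of 6 plates = 6 plates).
P(N ≥ 3) = 1 − P(N ≤ 2) ≈ 0.2936.

0.2936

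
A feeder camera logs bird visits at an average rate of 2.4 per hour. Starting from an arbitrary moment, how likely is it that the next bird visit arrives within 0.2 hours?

0.3812

Inter-arrival times are exponential with rate λ = 2.4 per hour.
P(T ≤ 0.2) = 1 − e^(−λt) = 1 − e^(−2.4 × 0.2) = 1 − e^(−0.48) ≈ 0.3812.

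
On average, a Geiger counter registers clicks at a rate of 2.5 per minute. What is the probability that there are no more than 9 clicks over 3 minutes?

0.7764

Over the interval, μ = 2.5 × 3 = 7.5 (3 minutes).
P(N ≤ 9) = Σ_{j=0}^{9} e^(−μ) μ^j/j! ≈ 0.7764.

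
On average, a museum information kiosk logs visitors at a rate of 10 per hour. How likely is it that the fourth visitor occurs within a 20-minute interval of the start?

0.4270

Over the interval, μ = 10 × 1/3 ≈ 3.33333 (a 20-minute interval = 1/3 hours).
The fourth arrival falls in the interval iff at least 4 events occur there: P(S_4 ≤ t) = P(N ≥ 4) = 1 − P(N ≤ 3) ≈ 0.4270.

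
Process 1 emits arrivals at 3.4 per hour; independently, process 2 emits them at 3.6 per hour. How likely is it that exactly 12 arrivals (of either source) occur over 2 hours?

Independent Poisson processes superpose: combined rate λ = 3.4 + 3.6 = 7 per hour.
Over the interval, μ = 7 × 2 = 14 (2 hours).
P(N = 12) = e^(−14) · 14^12/12! ≈ 0.0984.

0.0984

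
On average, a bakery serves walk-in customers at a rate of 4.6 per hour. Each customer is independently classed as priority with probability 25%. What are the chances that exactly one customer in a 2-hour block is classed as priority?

Thinning: the customers that are classed as priority themselves form a Poisson process with rate 0.25 × 4.6 = 1.15 per hour.
Over the interval, μ = 1.15 × 2 = 2.3 (a 2-hour block = 2 hours).
P(N = 1) = e^(−2.3) · 2.3^1/1! ≈ 0.2306.

0.2306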